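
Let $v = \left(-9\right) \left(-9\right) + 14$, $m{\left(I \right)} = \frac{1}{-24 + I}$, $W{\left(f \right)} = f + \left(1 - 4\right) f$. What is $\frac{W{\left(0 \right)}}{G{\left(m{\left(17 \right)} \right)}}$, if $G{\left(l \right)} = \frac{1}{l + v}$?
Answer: $0$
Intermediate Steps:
$W{\left(f \right)} = - 2 f$ ($W{\left(f \right)} = f + \left(1 - 4\right) f = f - 3 f = - 2 f$)
$v = 95$ ($v = 81 + 14 = 95$)
$G{\left(l \right)} = \frac{1}{95 + l}$ ($G{\left(l \right)} = \frac{1}{l + 95} = \frac{1}{95 + l}$)
$\frac{W{\left(0 \right)}}{G{\left(m{\left(17 \right)} \right)}} = \frac{\left(-2\right) 0}{\frac{1}{95 + \frac{1}{-24 + 17}}} = \frac{0}{\frac{1}{95 + \frac{1}{-7}}} = \frac{0}{\frac{1}{95 - \frac{1}{7}}} = \frac{0}{\frac{1}{\frac{664}{7}}} = \frac{0}{\frac{7}{664}} = 0 \cdot \frac{664}{7} = 0$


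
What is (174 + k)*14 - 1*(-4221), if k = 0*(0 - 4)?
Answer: 6657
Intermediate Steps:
k = 0 (k = 0*(-4) = 0)
(174 + k)*14 - 1*(-4221) = (174 + 0)*14 - 1*(-4221) = 174*14 + 4221 = 2436 + 4221 = 6657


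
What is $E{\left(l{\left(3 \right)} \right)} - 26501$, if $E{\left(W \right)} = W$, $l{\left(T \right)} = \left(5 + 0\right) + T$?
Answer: $-26493$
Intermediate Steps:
$l{\left(T \right)} = 5 + T$
$E{\left(l{\left(3 \right)} \right)} - 26501 = \left(5 + 3\right) - 26501 = 8 - 26501 = -26493$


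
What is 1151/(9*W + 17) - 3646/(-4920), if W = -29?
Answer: -298331/75030 ≈ -3.9762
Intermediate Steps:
1151/(9*W + 17) - 3646/(-4920) = 1151/(9*(-29) + 17) - 3646/(-4920) = 1151/(-261 + 17) - 3646*(-1/4920) = 1151/(-244) + 1823/2460 = 1151*(-1/244) + 1823/2460 = -1151/244 + 1823/2460 = -298331/75030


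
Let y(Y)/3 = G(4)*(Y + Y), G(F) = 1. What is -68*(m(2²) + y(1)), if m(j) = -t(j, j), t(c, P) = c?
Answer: -136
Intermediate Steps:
y(Y) = 6*Y (y(Y) = 3*(1*(Y + Y)) = 3*(1*(2*Y)) = 3*(2*Y) = 6*Y)
m(j) = -j
-68*(m(2²) + y(1)) = -68*(-1*2² + 6*1) = -68*(-1*4 + 6) = -68*(-4 + 6) = -68*2 = -136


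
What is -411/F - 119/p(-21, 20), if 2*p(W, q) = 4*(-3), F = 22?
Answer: 38/33 ≈ 1.1515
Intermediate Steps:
p(W, q) = -6 (p(W, q) = (4*(-3))/2 = (½)*(-12) = -6)
-411/F - 119/p(-21, 20) = -411/22 - 119/(-6) = -411*1/22 - 119*(-⅙) = -411/22 + 119/6 = 38/33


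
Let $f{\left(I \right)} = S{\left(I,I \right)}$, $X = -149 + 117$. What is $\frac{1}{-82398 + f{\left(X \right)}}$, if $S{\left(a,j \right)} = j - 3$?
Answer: $- \frac{1}{82433} \approx -1.2131 \cdot 10^{-5}$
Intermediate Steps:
$X = -32$
$S{\left(a,j \right)} = -3 + j$ ($S{\left(a,j \right)} = j - 3 = -3 + j$)
$f{\left(I \right)} = -3 + I$
$\frac{1}{-82398 + f{\left(X \right)}} = \frac{1}{-82398 - 35} = \frac{1}{-82433} = - \frac{1}{82433}$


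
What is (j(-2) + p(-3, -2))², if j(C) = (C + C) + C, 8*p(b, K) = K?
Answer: 625/16 ≈ 39.063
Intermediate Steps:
p(b, K) = K/8
j(C) = 3*C (j(C) = 2*C + C = 3*C)
(j(-2) + p(-3, -2))² = (3*(-2) + (⅛)*(-2))² = (-6 - ¼)² = (-25/4)² = 625/16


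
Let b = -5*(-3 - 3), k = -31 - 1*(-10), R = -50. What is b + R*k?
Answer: 1080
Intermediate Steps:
k = -21 (k = -31 + 10 = -21)
b = 30 (b = -5*(-6) = 30)
b + R*k = 30 - 50*(-21) = 30 + 1050 = 1080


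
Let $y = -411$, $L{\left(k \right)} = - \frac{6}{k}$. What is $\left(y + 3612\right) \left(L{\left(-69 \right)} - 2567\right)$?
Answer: $- \frac{188983839}{23} \approx -8.2167 \cdot 10^{6}$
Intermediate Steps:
$\left(y + 3612\right) \left(L{\left(-69 \right)} - 2567\right) = \left(-411 + 3612\right) \left(- \frac{6}{-69} - 2567\right) = 3201 \left(\left(-6\right) \left(- \frac{1}{69}\right) - 2567\right) = 3201 \left(\frac{2}{23} - 2567\right) = 3201 \left(- \frac{59039}{23}\right) = - \frac{188983839}{23}$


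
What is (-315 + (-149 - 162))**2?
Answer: 391876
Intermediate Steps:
(-315 + (-149 - 162))**2 = (-315 - 311)**2 = (-626)**2 = 391876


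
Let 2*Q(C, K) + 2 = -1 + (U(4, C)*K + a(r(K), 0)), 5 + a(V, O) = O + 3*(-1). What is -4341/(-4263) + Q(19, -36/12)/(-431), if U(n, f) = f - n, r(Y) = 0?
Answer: 663445/612451 ≈ 1.0833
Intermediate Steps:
a(V, O) = -8 + O (a(V, O) = -5 + (O + 3*(-1)) = -5 + (O - 3) = -5 + (-3 + O) = -8 + O)
Q(C, K) = -11/2 + K*(-4 + C)/2 (Q(C, K) = -1 + (-1 + ((C - 1*4)*K + (-8 + 0)))/2 = -1 + (-1 + ((C - 4)*K - 8))/2 = -1 + (-1 + ((-4 + C)*K - 8))/2 = -1 + (-1 + (K*(-4 + C) - 8))/2 = -1 + (-1 + (-8 + K*(-4 + C)))/2 = -1 + (-9 + K*(-4 + C))/2 = -1 + (-9/2 + K*(-4 + C)/2) = -11/2 + K*(-4 + C)/2)
-4341/(-4263) + Q(19, -36/12)/(-431) = -4341/(-4263) + (-11/2 + (-36/12)*(-4 + 19)/2)/(-431) = -4341*(-1/4263) + (-11/2 + (½)*(-36*1/12)*15)*(-1/431) = 1447/1421 + (-11/2 + (½)*(-3)*15)*(-1/431) = 1447/1421 + (-11/2 - 45/2)*(-1/431) = 1447/1421 - 28*(-1/431) = 1447/1421 + 28/431 = 663445/612451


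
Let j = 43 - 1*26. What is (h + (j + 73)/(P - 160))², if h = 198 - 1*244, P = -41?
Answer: 9684544/4489 ≈ 2157.4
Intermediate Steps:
j = 17 (j = 43 - 26 = 17)
h = -46 (h = 198 - 244 = -46)
(h + (j + 73)/(P - 160))² = (-46 + (17 + 73)/(-41 - 160))² = (-46 + 90/(-201))² = (-46 + 90*(-1/201))² = (-46 - 30/67)² = (-3112/67)² = 9684544/4489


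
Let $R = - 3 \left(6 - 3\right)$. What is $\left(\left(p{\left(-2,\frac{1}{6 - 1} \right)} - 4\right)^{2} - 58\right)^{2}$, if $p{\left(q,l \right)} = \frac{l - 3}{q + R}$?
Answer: $\frac{17692724196}{9150625} \approx 1933.5$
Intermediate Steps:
$R = -9$ ($R = \left(-3\right) 3 = -9$)
$p{\left(q,l \right)} = \frac{-3 + l}{-9 + q}$ ($p{\left(q,l \right)} = \frac{l - 3}{q - 9} = \frac{-3 + l}{-9 + q}$)
$\left(\left(p{\left(-2,\frac{1}{6 - 1} \right)} - 4\right)^{2} - 58\right)^{2} = \left(\left(\frac{-3 + \frac{1}{6 - 1}}{-9 - 2} - 4\right)^{2} - 58\right)^{2} = \left(\left(\frac{-3 + \frac{1}{5}}{-11} - 4\right)^{2} - 58\right)^{2} = \left(\left(- \frac{-3 + \frac{1}{5}}{11} - 4\right)^{2} - 58\right)^{2} = \left(\left(\left(- \frac{1}{11}\right) \left(- \frac{14}{5}\right) - 4\right)^{2} - 58\right)^{2} = \left(\left(\frac{14}{55} - 4\right)^{2} - 58\right)^{2} = \left(\left(- \frac{206}{55}\right)^{2} - 58\right)^{2} = \left(\frac{42436}{3025} - 58\right)^{2} = \left(- \frac{133014}{3025}\right)^{2} = \frac{17692724196}{9150625}$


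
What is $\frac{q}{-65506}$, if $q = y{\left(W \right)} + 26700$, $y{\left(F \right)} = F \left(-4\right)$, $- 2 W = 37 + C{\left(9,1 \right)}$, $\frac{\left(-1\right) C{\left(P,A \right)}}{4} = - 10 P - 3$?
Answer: $- \frac{13759}{32753} \approx -0.42008$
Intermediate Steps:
$C{\left(P,A \right)} = 12 + 40 P$ ($C{\left(P,A \right)} = - 4 \left(- 10 P - 3\right) = - 4 \left(-3 - 10 P\right) = 12 + 40 P$)
$W = - \frac{409}{2}$ ($W = - \frac{37 + \left(12 + 40 \cdot 9\right)}{2} = - \frac{37 + \left(12 + 360\right)}{2} = - \frac{37 + 372}{2} = \left(- \frac{1}{2}\right) 409 = - \frac{409}{2} \approx -204.5$)
$y{\left(F \right)} = - 4 F$
$q = 27518$ ($q = \left(-4\right) \left(- \frac{409}{2}\right) + 26700 = 818 + 26700 = 27518$)
$\frac{q}{-65506} = \frac{27518}{-65506} = 27518 \left(- \frac{1}{65506}\right) = - \frac{13759}{32753}$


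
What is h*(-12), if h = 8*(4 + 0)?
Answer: -384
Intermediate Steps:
h = 32 (h = 8*4 = 32)
h*(-12) = 32*(-12) = -384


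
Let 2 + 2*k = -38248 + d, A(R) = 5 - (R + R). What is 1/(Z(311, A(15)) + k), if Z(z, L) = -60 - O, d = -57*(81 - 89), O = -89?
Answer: -1/18868 ≈ -5.3000e-5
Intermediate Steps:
d = 456 (d = -57*(-8) = 456)
A(R) = 5 - 2*R
Z(z, L) = 29 (Z(z, L) = -60 - 1*(-89) = -60 + 89 = 29)
k = -18897 (k = -1 + (-38248 + 456)/2 = -1 + (½)*(-37792) = -1 - 18896 = -18897)
1/(Z(311, A(15)) + k) = 1/(29 - 18897) = 1/(-18868) = -1/18868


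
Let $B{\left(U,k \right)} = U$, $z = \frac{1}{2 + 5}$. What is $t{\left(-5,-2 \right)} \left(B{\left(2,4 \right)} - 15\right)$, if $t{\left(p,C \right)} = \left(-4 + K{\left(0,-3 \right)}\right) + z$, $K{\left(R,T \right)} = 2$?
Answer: $\frac{169}{7} \approx 24.143$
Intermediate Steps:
$z = \frac{1}{7} \approx 0.14286$
$t{\left(p,C \right)} = - \frac{13}{7}$ ($t{\left(p,C \right)} = \left(-4 + 2\right) + \frac{1}{7} = -2 + \frac{1}{7} = - \frac{13}{7}$)
$t{\left(-5,-2 \right)} \left(B{\left(2,4 \right)} - 15\right) = - \frac{13 \left(2 - 15\right)}{7} = \left(- \frac{13}{7}\right) \left(-13\right) = \frac{169}{7}$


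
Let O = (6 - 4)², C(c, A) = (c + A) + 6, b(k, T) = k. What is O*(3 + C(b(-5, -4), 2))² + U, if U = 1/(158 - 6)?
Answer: 21889/152 ≈ 144.01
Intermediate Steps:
C(c, A) = 6 + A + c (C(c, A) = (A + c) + 6 = 6 + A + c)
O = 4 (O = 2² = 4)
U = 1/152 ≈ 0.0065789
O*(3 + C(b(-5, -4), 2))² + U = 4*(3 + (6 + 2 - 5))² + 1/152 = 4*(3 + 3)² + 1/152 = 4*6² + 1/152 = 4*36 + 1/152 = 144 + 1/152 = 21889/152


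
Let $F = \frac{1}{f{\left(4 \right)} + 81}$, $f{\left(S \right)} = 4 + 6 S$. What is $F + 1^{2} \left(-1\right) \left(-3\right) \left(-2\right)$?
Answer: $- \frac{653}{109} \approx -5.9908$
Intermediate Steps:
$F = \frac{1}{109}$ ($F = \frac{1}{\left(4 + 6 \cdot 4\right) + 81} = \frac{1}{\left(4 + 24\right) + 81} = \frac{1}{28 + 81} = \frac{1}{109} \approx 0.0091743$)
$F + 1^{2} \left(-1\right) \left(-3\right) \left(-2\right) = \frac{1}{109} + 1^{2} \left(-1\right) \left(-3\right) \left(-2\right) = \frac{1}{109} + 1 \cdot 3 \left(-2\right) = \frac{1}{109} + 1 \left(-6\right) = \frac{1}{109} - 6 = - \frac{653}{109}$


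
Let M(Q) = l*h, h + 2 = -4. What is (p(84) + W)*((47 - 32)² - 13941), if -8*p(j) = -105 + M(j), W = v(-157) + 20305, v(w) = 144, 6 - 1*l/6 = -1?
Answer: -562181121/2 ≈ -2.8109e+8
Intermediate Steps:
h = -6 (h = -2 - 4 = -6)
l = 42 (l = 36 - 6*(-1) = 36 + 6 = 42)
W = 20449 (W = 144 + 20305 = 20449)
M(Q) = -252 (M(Q) = 42*(-6) = -252)
p(j) = 357/8 (p(j) = -(-105 - 252)/8 = -⅛*(-357) = 357/8)
(p(84) + W)*((47 - 32)² - 13941) = (357/8 + 20449)*((47 - 32)² - 13941) = 163949*(15² - 13941)/8 = 163949*(225 - 13941)/8 = (163949/8)*(-13716) = -562181121/2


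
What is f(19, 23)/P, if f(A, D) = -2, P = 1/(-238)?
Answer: 476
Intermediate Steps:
P = -1/238 ≈ -0.0042017
f(19, 23)/P = -2/(-1/238) = -2*(-238) = 476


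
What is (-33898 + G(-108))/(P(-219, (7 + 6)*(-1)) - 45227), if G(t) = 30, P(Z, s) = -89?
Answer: 8467/11329 ≈ 0.74737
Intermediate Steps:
(-33898 + G(-108))/(P(-219, (7 + 6)*(-1)) - 45227) = (-33898 + 30)/(-89 - 45227) = -33868/(-45316) = -33868*(-1/45316) = 8467/11329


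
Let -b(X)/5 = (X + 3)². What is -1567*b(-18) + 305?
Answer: 1763180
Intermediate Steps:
b(X) = -5*(3 + X)² (b(X) = -5*(X + 3)² = -5*(3 + X)²)
-1567*b(-18) + 305 = -(-7835)*(3 - 18)² + 305 = -(-7835)*(-15)² + 305 = -(-7835)*225 + 305 = -1567*(-1125) + 305 = 1762875 + 305 = 1763180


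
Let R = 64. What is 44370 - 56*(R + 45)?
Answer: 38266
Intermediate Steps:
44370 - 56*(R + 45) = 44370 - 56*(64 + 45) = 44370 - 56*109 = 44370 - 6104 = 38266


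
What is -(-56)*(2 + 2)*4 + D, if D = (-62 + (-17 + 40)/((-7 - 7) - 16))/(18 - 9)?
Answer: 240037/270 ≈ 889.03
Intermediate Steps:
D = -1883/270 (D = (-62 + 23/(-14 - 16))/9 = (-62 + 23/(-30))*(1/9) = (-62 + 23*(-1/30))*(1/9) = (-62 - 23/30)*(1/9) = -1883/30*1/9 = -1883/270 ≈ -6.9741)
-(-56)*(2 + 2)*4 + D = -(-56)*(2 + 2)*4 - 1883/270 = -(-56)*4*4 - 1883/270 = -(-56)*16 - 1883/270 = -56*(-16) - 1883/270 = 896 - 1883/270 = 240037/270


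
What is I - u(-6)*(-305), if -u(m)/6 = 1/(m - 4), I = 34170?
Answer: 34353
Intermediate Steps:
u(m) = -6/(-4 + m) (u(m) = -6/(m - 4) = -6/(-4 + m))
I - u(-6)*(-305) = 34170 - (-6/(-4 - 6))*(-305) = 34170 - (-6/(-10))*(-305) = 34170 - (-6*(-1/10))*(-305) = 34170 - 3*(-305)/5 = 34170 - 1*(-183) = 34170 + 183 = 34353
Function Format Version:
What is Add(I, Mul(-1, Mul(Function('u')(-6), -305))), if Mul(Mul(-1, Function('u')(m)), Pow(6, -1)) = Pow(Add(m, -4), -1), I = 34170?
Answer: 34353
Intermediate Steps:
Function('u')(m) = Mul(-6, Pow(Add(-4, m), -1)) (Function('u')(m) = Mul(-6, Pow(Add(m, -4), -1)) = Mul(-6, Pow(Add(-4, m), -1)))
Add(I, Mul(-1, Mul(Function('u')(-6), -305))) = Add(34170, Mul(-1, Mul(Mul(-6, Pow(Add(-4, -6), -1)), -305))) = Add(34170, Mul(-1, Mul(Mul(-6, Pow(-10, -1)), -305))) = Add(34170, Mul(-1, Mul(Mul(-6, Rational(-1, 10)), -305))) = Add(34170, Mul(-1, Mul(Rational(3, 5), -305))) = Add(34170, Mul(-1, -183)) = Add(34170, 183) = 34353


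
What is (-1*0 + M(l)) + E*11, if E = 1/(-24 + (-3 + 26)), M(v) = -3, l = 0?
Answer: -14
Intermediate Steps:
E = -1 (E = 1/(-24 + 23) = 1/(-1) = -1)
(-1*0 + M(l)) + E*11 = (-1*0 - 3) - 1*11 = (0 - 3) - 11 = -3 - 11 = -14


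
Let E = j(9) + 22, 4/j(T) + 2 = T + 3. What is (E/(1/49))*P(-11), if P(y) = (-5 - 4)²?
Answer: 444528/5 ≈ 88906.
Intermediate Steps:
j(T) = 4/(1 + T) (j(T) = 4/(-2 + (T + 3)) = 4/(-2 + (3 + T)) = 4/(1 + T))
P(y) = 81 (P(y) = (-9)² = 81)
E = 112/5 (E = 4/(1 + 9) + 22 = 4/10 + 22 = 4*(⅒) + 22 = ⅖ + 22 = 112/5 ≈ 22.400)
(E/(1/49))*P(-11) = (112/(5*(1/49)))*81 = ((112/5)*49)*81 = (5488/5)*81 = 444528/5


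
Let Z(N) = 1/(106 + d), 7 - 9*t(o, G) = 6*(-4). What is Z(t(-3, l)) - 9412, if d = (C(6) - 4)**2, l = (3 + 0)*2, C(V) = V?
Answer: -1035319/110 ≈ -9412.0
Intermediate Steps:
l = 6 (l = 3*2 = 6)
d = 4 (d = (6 - 4)**2 = 2**2 = 4)
t(o, G) = 31/9 (t(o, G) = 7/9 - 2*(-4)/3 = 7/9 - 1/9*(-24) = 7/9 + 8/3 = 31/9)
Z(N) = 1/110 (Z(N) = 1/(106 + 4) = 1/110)
Z(t(-3, l)) - 9412 = 1/110 - 9412 = -1035319/110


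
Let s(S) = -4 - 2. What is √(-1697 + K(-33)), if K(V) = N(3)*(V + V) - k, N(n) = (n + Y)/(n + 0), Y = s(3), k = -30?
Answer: I*√1601 ≈ 40.013*I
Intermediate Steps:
s(S) = -6
Y = -6
N(n) = (-6 + n)/n (N(n) = (n - 6)/(n + 0) = (-6 + n)/n)
K(V) = 30 - 2*V (K(V) = ((-6 + 3)/3)*(V + V) - 1*(-30) = ((⅓)*(-3))*(2*V) + 30 = -2*V + 30 = 30 - 2*V)
√(-1697 + K(-33)) = √(-1697 + (30 - 2*(-33))) = √(-1697 + (30 + 66)) = √(-1697 + 96) = √(-1601) = I*√1601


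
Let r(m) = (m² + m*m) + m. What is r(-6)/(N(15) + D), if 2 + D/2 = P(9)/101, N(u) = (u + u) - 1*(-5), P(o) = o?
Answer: 6666/3149 ≈ 2.1169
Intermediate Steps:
N(u) = 5 + 2*u (N(u) = 2*u + 5 = 5 + 2*u)
r(m) = m + 2*m² (r(m) = (m² + m²) + m = 2*m² + m = m + 2*m²)
D = -386/101 (D = -4 + 2*(9/101) = -4 + 18/101 = -386/101 ≈ -3.8218)
r(-6)/(N(15) + D) = (-6*(1 + 2*(-6)))/((5 + 2*15) - 386/101) = (-6*(1 - 12))/((5 + 30) - 386/101) = (-6*(-11))/(35 - 386/101) = 66/(3149/101) = 66*(101/3149) = 6666/3149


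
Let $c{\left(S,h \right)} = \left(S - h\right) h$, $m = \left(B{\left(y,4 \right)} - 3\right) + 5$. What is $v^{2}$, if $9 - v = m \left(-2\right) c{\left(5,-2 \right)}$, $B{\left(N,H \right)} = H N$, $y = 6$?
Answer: $516961$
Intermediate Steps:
$m = 26$ ($m = \left(4 \cdot 6 - 3\right) + 5 = \left(24 - 3\right) + 5 = 21 + 5 = 26$)
$c{\left(S,h \right)} = h \left(S - h\right)$
$v = -719$ ($v = 9 - 26 \left(-2\right) \left(- 2 \left(5 - -2\right)\right) = 9 - - 52 \left(- 2 \left(5 + 2\right)\right) = 9 - - 52 \left(\left(-2\right) 7\right) = 9 - \left(-52\right) \left(-14\right) = 9 - 728 = -719$)
$v^{2} = \left(-719\right)^{2} = 516961$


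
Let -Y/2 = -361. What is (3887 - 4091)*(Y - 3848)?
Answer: 637704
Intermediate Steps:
Y = 722 (Y = -2*(-361) = 722)
(3887 - 4091)*(Y - 3848) = (3887 - 4091)*(722 - 3848) = -204*(-3126) = 637704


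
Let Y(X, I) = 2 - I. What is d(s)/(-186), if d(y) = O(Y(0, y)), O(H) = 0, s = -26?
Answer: 0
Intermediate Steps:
d(y) = 0
d(s)/(-186) = 0/(-186) = 0*(-1/186) = 0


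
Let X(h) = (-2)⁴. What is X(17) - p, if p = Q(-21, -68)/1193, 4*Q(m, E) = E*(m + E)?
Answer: 17575/1193 ≈ 14.732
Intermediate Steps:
X(h) = 16
Q(m, E) = E*(E + m)/4 (Q(m, E) = (E*(m + E))/4 = (E*(E + m))/4 = E*(E + m)/4)
p = 1513/1193 (p = ((¼)*(-68)*(-68 - 21))/1193 = ((¼)*(-68)*(-89))*(1/1193) = 1513*(1/1193) = 1513/1193 ≈ 1.2682)
X(17) - p = 16 - 1*1513/1193 = 16 - 1513/1193 = 17575/1193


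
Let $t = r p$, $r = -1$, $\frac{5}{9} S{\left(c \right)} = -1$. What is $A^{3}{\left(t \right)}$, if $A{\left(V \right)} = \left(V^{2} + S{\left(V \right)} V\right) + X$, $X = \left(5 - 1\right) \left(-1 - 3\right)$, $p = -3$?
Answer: $- \frac{238328}{125} \approx -1906.6$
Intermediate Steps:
$S{\left(c \right)} = - \frac{9}{5}$ ($S{\left(c \right)} = \frac{9}{5} \left(-1\right) = - \frac{9}{5}$)
$X = -16$ ($X = 4 \left(-4\right) = -16$)
$t = 3$ ($t = \left(-1\right) \left(-3\right) = 3$)
$A{\left(V \right)} = -16 + V^{2} - \frac{9 V}{5}$ ($A{\left(V \right)} = \left(V^{2} - \frac{9 V}{5}\right) - 16 = -16 + V^{2} - \frac{9 V}{5}$)
$A^{3}{\left(t \right)} = \left(-16 + 3^{2} - \frac{27}{5}\right)^{3} = \left(-16 + 9 - \frac{27}{5}\right)^{3} = \left(- \frac{62}{5}\right)^{3} = - \frac{238328}{125}$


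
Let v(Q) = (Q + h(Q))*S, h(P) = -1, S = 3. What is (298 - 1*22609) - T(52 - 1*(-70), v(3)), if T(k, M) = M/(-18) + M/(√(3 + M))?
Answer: -66938/3 ≈ -22313.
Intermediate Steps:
v(Q) = -3 + 3*Q (v(Q) = (Q - 1)*3 = (-1 + Q)*3 = -3 + 3*Q)
T(k, M) = -M/18 + M/√(3 + M) (T(k, M) = M*(-1/18) + M/√(3 + M) = -M/18 + M/√(3 + M))
(298 - 1*22609) - T(52 - 1*(-70), v(3)) = (298 - 1*22609) - (-(-3 + 3*3)/18 + (-3 + 3*3)/√(3 + (-3 + 3*3))) = (298 - 22609) - (-(-3 + 9)/18 + (-3 + 9)/√(3 + (-3 + 9))) = -22311 - (-1/18*6 + 6/√(3 + 6)) = -22311 - (-⅓ + 6/√9) = -22311 - (-⅓ + 6*(⅓)) = -22311 - (-⅓ + 2) = -22311 - 1*5/3 = -22311 - 5/3 = -66938/3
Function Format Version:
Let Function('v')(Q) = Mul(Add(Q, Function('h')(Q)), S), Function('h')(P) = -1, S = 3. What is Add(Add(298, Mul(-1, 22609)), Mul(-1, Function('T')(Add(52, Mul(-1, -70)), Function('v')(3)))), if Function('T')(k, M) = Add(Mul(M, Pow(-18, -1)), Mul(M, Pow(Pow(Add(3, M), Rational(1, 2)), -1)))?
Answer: Rational(-66938, 3) ≈ -22313.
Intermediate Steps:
Function('v')(Q) = Add(-3, Mul(3, Q)) (Function('v')(Q) = Mul(Add(Q, -1), 3) = Mul(Add(-1, Q), 3) = Add(-3, Mul(3, Q)))
Function('T')(k, M) = Add(Mul(Rational(-1, 18), M), Mul(M, Pow(Add(3, M), Rational(-1, 2)))) (Function('T')(k, M) = Add(Mul(M, Rational(-1, 18)), Mul(M, Pow(Add(3, M), Rational(-1, 2)))) = Add(Mul(Rational(-1, 18), M), Mul(M, Pow(Add(3, M), Rational(-1, 2)))))
Add(Add(298, Mul(-1, 22609)), Mul(-1, Function('T')(Add(52, Mul(-1, -70)), Function('v')(3)))) = Add(Add(298, Mul(-1, 22609)), Mul(-1, Add(Mul(Rational(-1, 18), Add(-3, Mul(3, 3))), Mul(Add(-3, Mul(3, 3)), Pow(Add(3, Add(-3, Mul(3, 3))), Rational(-1, 2)))))) = Add(Add(298, -22609), Mul(-1, Add(Mul(Rational(-1, 18), Add(-3, 9)), Mul(Add(-3, 9), Pow(Add(3, Add(-3, 9)), Rational(-1, 2)))))) = Add(-22311, Mul(-1, Add(Mul(Rational(-1, 18), 6), Mul(6, Pow(Add(3, 6), Rational(-1, 2)))))) = Add(-22311, Mul(-1, Add(Rational(-1, 3), Mul(6, Pow(9, Rational(-1, 2)))))) = Add(-22311, Mul(-1, Add(Rational(-1, 3), Mul(6, Rational(1, 3))))) = Add(-22311, Mul(-1, Add(Rational(-1, 3), 2))) = Add(-22311, Mul(-1, Rational(5, 3))) = Add(-22311, Rational(-5, 3)) = Rational(-66938, 3)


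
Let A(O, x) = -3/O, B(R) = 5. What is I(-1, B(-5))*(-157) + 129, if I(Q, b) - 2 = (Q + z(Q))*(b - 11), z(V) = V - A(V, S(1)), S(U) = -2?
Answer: -4895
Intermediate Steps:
z(V) = V + 3/V (z(V) = V - (-3)/V = V + 3/V)
I(Q, b) = 2 + (-11 + b)*(2*Q + 3/Q) (I(Q, b) = 2 + (Q + (Q + 3/Q))*(b - 11) = 2 + (2*Q + 3/Q)*(-11 + b) = 2 + (-11 + b)*(2*Q + 3/Q))
I(-1, B(-5))*(-157) + 129 = (2 - 33/(-1) - 22*(-1) + 2*(-1)*5 + 3*5/(-1))*(-157) + 129 = (2 - 33*(-1) + 22 - 10 + 3*5*(-1))*(-157) + 129 = (2 + 33 + 22 - 10 - 15)*(-157) + 129 = 32*(-157) + 129 = -5024 + 129 = -4895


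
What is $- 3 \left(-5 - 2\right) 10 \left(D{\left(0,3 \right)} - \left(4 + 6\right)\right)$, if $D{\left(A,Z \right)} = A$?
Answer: $-2100$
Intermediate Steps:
$- 3 \left(-5 - 2\right) 10 \left(D{\left(0,3 \right)} - \left(4 + 6\right)\right) = - 3 \left(-5 - 2\right) 10 \left(0 - \left(4 + 6\right)\right) = \left(-3\right) \left(-7\right) 10 \left(0 - 10\right) = 21 \cdot 10 \left(0 - 10\right) = 210 \left(-10\right) = -2100$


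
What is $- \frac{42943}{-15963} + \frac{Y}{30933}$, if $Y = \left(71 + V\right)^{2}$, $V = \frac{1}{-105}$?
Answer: $\frac{5177353654061}{1814654285325} \approx 2.8531$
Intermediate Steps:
$V = - \frac{1}{105} \approx -0.0095238$
$Y = \frac{55562116}{11025}$ ($Y = \left(71 - \frac{1}{105}\right)^{2} = \left(\frac{7454}{105}\right)^{2} = \frac{55562116}{11025} \approx 5039.6$)
$- \frac{42943}{-15963} + \frac{Y}{30933} = - \frac{42943}{-15963} + \frac{55562116}{11025 \cdot 30933} = \left(-42943\right) \left(- \frac{1}{15963}\right) + \frac{55562116}{11025} \cdot \frac{1}{30933} = \frac{42943}{15963} + \frac{55562116}{341036325} = \frac{5177353654061}{1814654285325}$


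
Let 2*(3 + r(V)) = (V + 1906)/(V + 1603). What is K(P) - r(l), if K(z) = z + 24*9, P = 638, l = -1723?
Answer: 68621/80 ≈ 857.76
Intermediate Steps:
r(V) = -3 + (1906 + V)/(2*(1603 + V)) (r(V) = -3 + ((V + 1906)/(V + 1603))/2 = -3 + ((1906 + V)/(1603 + V))/2 = -3 + (1906 + V)/(2*(1603 + V)))
K(z) = 216 + z (K(z) = z + 216 = 216 + z)
K(P) - r(l) = (216 + 638) - (-7712 - 5*(-1723))/(2*(1603 - 1723)) = 854 - (-7712 + 8615)/(2*(-120)) = 854 - (-1)*903/(2*120) = 854 - 1*(-301/80) = 854 + 301/80 = 68621/80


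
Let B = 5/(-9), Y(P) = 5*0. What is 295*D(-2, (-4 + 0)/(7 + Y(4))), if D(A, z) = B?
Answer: -1475/9 ≈ -163.89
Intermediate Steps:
Y(P) = 0
B = -5/9 (B = 5*(-⅑) = -5/9 ≈ -0.55556)
D(A, z) = -5/9
295*D(-2, (-4 + 0)/(7 + Y(4))) = 295*(-5/9) = -1475/9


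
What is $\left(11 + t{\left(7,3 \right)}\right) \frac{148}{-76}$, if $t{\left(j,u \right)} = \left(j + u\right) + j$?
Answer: $- \frac{1036}{19} \approx -54.526$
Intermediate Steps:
$t{\left(j,u \right)} = u + 2 j$
$\left(11 + t{\left(7,3 \right)}\right) \frac{148}{-76} = \left(11 + \left(3 + 2 \cdot 7\right)\right) \frac{148}{-76} = \left(11 + \left(3 + 14\right)\right) 148 \left(- \frac{1}{76}\right) = \left(11 + 17\right) \left(- \frac{37}{19}\right) = 28 \left(- \frac{37}{19}\right) = - \frac{1036}{19}$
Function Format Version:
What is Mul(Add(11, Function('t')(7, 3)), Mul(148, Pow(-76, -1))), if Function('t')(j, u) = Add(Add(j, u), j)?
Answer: Rational(-1036, 19) ≈ -54.526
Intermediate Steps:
Function('t')(j, u) = Add(u, Mul(2, j))
Mul(Add(11, Function('t')(7, 3)), Mul(148, Pow(-76, -1))) = Mul(Add(11, Add(3, Mul(2, 7))), Mul(148, Pow(-76, -1))) = Mul(Add(11, Add(3, 14)), Mul(148, Rational(-1, 76))) = Mul(Add(11, 17), Rational(-37, 19)) = Mul(28, Rational(-37, 19)) = Rational(-1036, 19)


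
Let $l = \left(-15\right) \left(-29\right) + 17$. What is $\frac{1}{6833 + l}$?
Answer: $\frac{1}{7285} \approx 0.00013727$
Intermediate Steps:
$l = 452$ ($l = 435 + 17 = 452$)
$\frac{1}{6833 + l} = \frac{1}{6833 + 452} = \frac{1}{7285}$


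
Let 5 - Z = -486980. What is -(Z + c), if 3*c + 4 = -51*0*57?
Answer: -1460951/3 ≈ -4.8698e+5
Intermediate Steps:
c = -4/3 (c = -4/3 + (-51*0*57)/3 = -4/3 + (0*57)/3 = -4/3 + (⅓)*0 = -4/3 + 0 = -4/3 ≈ -1.3333)
Z = 486985 (Z = 5 - 1*(-486980) = 5 + 486980 = 486985)
-(Z + c) = -(486985 - 4/3) = -1*1460951/3 = -1460951/3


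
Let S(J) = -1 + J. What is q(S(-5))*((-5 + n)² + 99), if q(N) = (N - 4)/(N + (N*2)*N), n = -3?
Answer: -815/33 ≈ -24.697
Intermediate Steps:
q(N) = (-4 + N)/(N + 2*N²) (q(N) = (-4 + N)/(N + (2*N)*N) = (-4 + N)/(N + 2*N²))
q(S(-5))*((-5 + n)² + 99) = ((-4 + (-1 - 5))/((-1 - 5)*(1 + 2*(-1 - 5))))*((-5 - 3)² + 99) = ((-4 - 6)/((-6)*(1 + 2*(-6))))*((-8)² + 99) = (-⅙*(-10)/(1 - 12))*(64 + 99) = -⅙*(-10)/(-11)*163 = -⅙*(-1/11)*(-10)*163 = -5/33*163 = -815/33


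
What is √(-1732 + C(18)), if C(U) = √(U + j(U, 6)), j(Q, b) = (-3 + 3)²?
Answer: √(-1732 + 3*√2) ≈ 41.566*I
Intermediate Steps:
j(Q, b) = 0 (j(Q, b) = 0² = 0)
C(U) = √U (C(U) = √(U + 0) = √U)
√(-1732 + C(18)) = √(-1732 + √18) = √(-1732 + 3*√2)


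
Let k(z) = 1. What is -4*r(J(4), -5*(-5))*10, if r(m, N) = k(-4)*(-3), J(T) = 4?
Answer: 120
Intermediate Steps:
r(m, N) = -3 (r(m, N) = 1*(-3) = -3)
-4*r(J(4), -5*(-5))*10 = -4*(-3)*10 = 12*10 = 120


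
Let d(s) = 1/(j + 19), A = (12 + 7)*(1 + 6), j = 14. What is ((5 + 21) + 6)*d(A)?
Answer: 32/33 ≈ 0.96970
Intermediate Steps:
A = 133 (A = 19*7 = 133)
d(s) = 1/33 (d(s) = 1/(14 + 19) = 1/33)
((5 + 21) + 6)*d(A) = ((5 + 21) + 6)*(1/33) = (26 + 6)*(1/33) = 32*(1/33) = 32/33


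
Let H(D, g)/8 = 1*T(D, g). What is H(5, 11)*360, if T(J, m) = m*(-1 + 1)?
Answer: 0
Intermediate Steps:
T(J, m) = 0 (T(J, m) = m*0 = 0)
H(D, g) = 0 (H(D, g) = 8*(1*0) = 8*0 = 0)
H(5, 11)*360 = 0*360 = 0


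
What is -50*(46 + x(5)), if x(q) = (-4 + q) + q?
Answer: -2600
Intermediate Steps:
x(q) = -4 + 2*q
-50*(46 + x(5)) = -50*(46 + (-4 + 2*5)) = -50*(46 + (-4 + 10)) = -50*(46 + 6) = -50*52 = -2600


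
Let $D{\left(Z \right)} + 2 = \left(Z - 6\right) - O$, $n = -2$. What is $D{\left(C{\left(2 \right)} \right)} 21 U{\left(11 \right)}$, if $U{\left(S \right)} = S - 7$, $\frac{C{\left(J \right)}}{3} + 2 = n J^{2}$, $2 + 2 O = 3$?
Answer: $-3234$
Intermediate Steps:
$O = \frac{1}{2}$ ($O = -1 + \frac{1}{2} \cdot 3 = -1 + \frac{3}{2} = \frac{1}{2} \approx 0.5$)
$C{\left(J \right)} = -6 - 6 J^{2}$ ($C{\left(J \right)} = -6 + 3 \left(- 2 J^{2}\right) = -6 - 6 J^{2}$)
$U{\left(S \right)} = -7 + S$
$D{\left(Z \right)} = - \frac{17}{2} + Z$ ($D{\left(Z \right)} = -2 + \left(\left(Z - 6\right) - \frac{1}{2}\right) = -2 + \left(\left(-6 + Z\right) - \frac{1}{2}\right) = -2 + \left(- \frac{13}{2} + Z\right) = - \frac{17}{2} + Z$)
$D{\left(C{\left(2 \right)} \right)} 21 U{\left(11 \right)} = \left(- \frac{17}{2} - \left(6 + 6 \cdot 2^{2}\right)\right) 21 \left(-7 + 11\right) = \left(- \frac{17}{2} - 30\right) 21 \cdot 4 = \left(- \frac{77}{2}\right) 21 \cdot 4 = \left(- \frac{1617}{2}\right) 4 = -3234$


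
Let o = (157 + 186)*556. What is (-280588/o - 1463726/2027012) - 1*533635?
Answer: -3683691871387929/6902989366 ≈ -5.3364e+5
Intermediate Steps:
o = 190708 (o = 343*556 = 190708)
(-280588/o - 1463726/2027012) - 1*533635 = (-280588/190708 - 1463726/2027012) - 1*533635 = (-280588*1/190708 - 1463726*1/2027012) - 533635 = (-10021/6811 - 731863/1013506) - 533635 = -15141062519/6902989366 - 533635 = -3683691871387929/6902989366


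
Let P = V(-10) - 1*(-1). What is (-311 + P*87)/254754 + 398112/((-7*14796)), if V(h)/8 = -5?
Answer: -52368444/13572727 ≈ -3.8584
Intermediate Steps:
V(h) = -40 (V(h) = 8*(-5) = -40)
P = -39 (P = -40 - 1*(-1) = -40 + 1 = -39)
(-311 + P*87)/254754 + 398112/((-7*14796)) = (-311 - 39*87)/254754 + 398112/((-7*14796)) = (-311 - 3393)*(1/254754) + 398112/(-103572) = -3704*1/254754 + 398112*(-1/103572) = -1852/127377 - 33176/8631 = -52368444/13572727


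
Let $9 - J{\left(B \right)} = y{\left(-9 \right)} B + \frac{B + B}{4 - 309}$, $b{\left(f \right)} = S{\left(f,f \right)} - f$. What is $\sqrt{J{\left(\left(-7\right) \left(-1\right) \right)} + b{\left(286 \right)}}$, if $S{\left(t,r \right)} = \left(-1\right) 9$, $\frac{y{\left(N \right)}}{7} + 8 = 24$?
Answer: $\frac{8 i \sqrt{1555195}}{305} \approx 32.71 i$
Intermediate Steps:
$y{\left(N \right)} = 112$ ($y{\left(N \right)} = -56 + 7 \cdot 24 = -56 + 168 = 112$)
$S{\left(t,r \right)} = -9$
$b{\left(f \right)} = -9 - f$
$J{\left(B \right)} = 9 - \frac{34158 B}{305}$ ($J{\left(B \right)} = 9 - \left(112 B + \frac{B + B}{4 - 309}\right) = 9 - \left(112 B + \frac{2 B}{-305}\right) = 9 - \left(112 B + 2 B \left(- \frac{1}{305}\right)\right) = 9 - \left(112 B - \frac{2 B}{305}\right) = 9 - \frac{34158 B}{305}$)
$\sqrt{J{\left(\left(-7\right) \left(-1\right) \right)} + b{\left(286 \right)}} = \sqrt{\left(9 - \frac{34158 \left(\left(-7\right) \left(-1\right)\right)}{305}\right) - 295} = \sqrt{\left(9 - \frac{239106}{305}\right) - 295} = \sqrt{- \frac{236361}{305} - 295} = \sqrt{- \frac{326336}{305}} = \frac{8 i \sqrt{1555195}}{305}$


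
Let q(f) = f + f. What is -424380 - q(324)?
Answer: -425028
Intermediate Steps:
q(f) = 2*f
-424380 - q(324) = -424380 - 2*324 = -424380 - 1*648 = -424380 - 648 = -425028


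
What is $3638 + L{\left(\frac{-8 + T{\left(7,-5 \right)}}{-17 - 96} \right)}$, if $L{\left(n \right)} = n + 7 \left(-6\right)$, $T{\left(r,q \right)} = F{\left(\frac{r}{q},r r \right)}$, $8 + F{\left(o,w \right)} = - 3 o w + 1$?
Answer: $\frac{2030786}{565} \approx 3594.3$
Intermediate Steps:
$F{\left(o,w \right)} = -7 - 3 o w$ ($F{\left(o,w \right)} = -8 + \left(- 3 o w + 1\right) = -8 - \left(-1 + 3 o w\right) = -7 - 3 o w$)
$T{\left(r,q \right)} = -7 - \frac{3 r^{3}}{q}$ ($T{\left(r,q \right)} = -7 - 3 \frac{r}{q} r r = -7 - 3 \frac{r}{q} r^{2} = -7 - \frac{3 r^{3}}{q}$)
$L{\left(n \right)} = -42 + n$ ($L{\left(n \right)} = n - 42 = -42 + n$)
$3638 + L{\left(\frac{-8 + T{\left(7,-5 \right)}}{-17 - 96} \right)} = 3638 - \left(42 - \frac{-8 - \left(7 + \frac{3 \cdot 7^{3}}{-5}\right)}{-17 - 96}\right) = 3638 - \left(42 - \frac{-8 - \left(7 - \frac{1029}{5}\right)}{-113}\right) = 3638 - \left(42 - \left(-8 + \left(-7 + \frac{1029}{5}\right)\right) \left(- \frac{1}{113}\right)\right) = 3638 - \left(42 - \left(-8 + \frac{994}{5}\right) \left(- \frac{1}{113}\right)\right) = 3638 + \left(-42 + \frac{954}{5} \left(- \frac{1}{113}\right)\right) = 3638 - \frac{24684}{565} = \frac{2030786}{565}$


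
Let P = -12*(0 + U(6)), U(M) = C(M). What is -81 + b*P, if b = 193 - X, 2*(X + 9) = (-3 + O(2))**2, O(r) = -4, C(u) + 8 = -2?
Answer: 21219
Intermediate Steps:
C(u) = -10 (C(u) = -8 - 2 = -10)
U(M) = -10
X = 31/2 (X = -9 + (-3 - 4)**2/2 = -9 + (1/2)*(-7)**2 = -9 + (1/2)*49 = -9 + 49/2 = 31/2 ≈ 15.500)
P = 120 (P = -12*(0 - 10) = -12*(-10) = 120)
b = 355/2 (b = 193 - 1*31/2 = 193 - 31/2 = 355/2 ≈ 177.50)
-81 + b*P = -81 + (355/2)*120 = -81 + 21300 = 21219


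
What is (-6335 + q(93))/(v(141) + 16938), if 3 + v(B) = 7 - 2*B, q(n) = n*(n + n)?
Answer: 10963/16660 ≈ 0.65804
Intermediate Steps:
q(n) = 2*n**2 (q(n) = n*(2*n) = 2*n**2)
v(B) = 4 - 2*B (v(B) = -3 + (7 - 2*B) = 4 - 2*B)
(-6335 + q(93))/(v(141) + 16938) = (-6335 + 2*93**2)/((4 - 2*141) + 16938) = (-6335 + 2*8649)/((4 - 282) + 16938) = (-6335 + 17298)/(-278 + 16938) = 10963/16660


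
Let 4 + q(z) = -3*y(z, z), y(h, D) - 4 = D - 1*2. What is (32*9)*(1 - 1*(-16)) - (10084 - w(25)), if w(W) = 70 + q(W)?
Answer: -5203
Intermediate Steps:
y(h, D) = 2 + D (y(h, D) = 4 + (D - 1*2) = 4 + (D - 2) = 4 + (-2 + D) = 2 + D)
q(z) = -10 - 3*z (q(z) = -4 - 3*(2 + z) = -4 + (-6 - 3*z) = -10 - 3*z)
w(W) = 60 - 3*W (w(W) = 70 + (-10 - 3*W) = 60 - 3*W)
(32*9)*(1 - 1*(-16)) - (10084 - w(25)) = (32*9)*(1 - 1*(-16)) - (10084 - (60 - 3*25)) = 288*(1 + 16) - (10084 - (60 - 75)) = 288*17 - (10084 - 1*(-15)) = 4896 - (10084 + 15) = 4896 - 1*10099 = 4896 - 10099 = -5203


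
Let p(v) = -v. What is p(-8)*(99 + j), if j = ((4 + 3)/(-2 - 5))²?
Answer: 800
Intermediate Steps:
j = 1 (j = (7/(-7))² = (7*(-⅐))² = (-1)² = 1)
p(-8)*(99 + j) = (-1*(-8))*(99 + 1) = 8*100 = 800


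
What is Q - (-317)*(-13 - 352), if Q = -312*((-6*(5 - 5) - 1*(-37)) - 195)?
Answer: -66409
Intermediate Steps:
Q = 49296 (Q = -312*((-6*0 + 37) - 195) = -312*((0 + 37) - 195) = -312*(37 - 195) = -312*(-158) = 49296)
Q - (-317)*(-13 - 352) = 49296 - (-317)*(-13 - 352) = 49296 - (-317)*(-365) = 49296 - 1*115705 = 49296 - 115705 = -66409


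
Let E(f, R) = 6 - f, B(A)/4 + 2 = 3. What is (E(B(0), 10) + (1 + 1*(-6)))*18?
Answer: -54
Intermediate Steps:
B(A) = 4 (B(A) = -8 + 4*3 = -8 + 12 = 4)
(E(B(0), 10) + (1 + 1*(-6)))*18 = ((6 - 1*4) + (1 + 1*(-6)))*18 = ((6 - 4) + (1 - 6))*18 = (2 - 5)*18 = -3*18 = -54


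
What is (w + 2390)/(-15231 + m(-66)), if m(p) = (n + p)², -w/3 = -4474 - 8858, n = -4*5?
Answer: -42386/7835 ≈ -5.4098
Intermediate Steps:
n = -20
w = 39996 (w = -3*(-4474 - 8858) = -3*(-13332) = 39996)
m(p) = (-20 + p)²
(w + 2390)/(-15231 + m(-66)) = (39996 + 2390)/(-15231 + (-20 - 66)²) = 42386/(-15231 + (-86)²) = 42386/(-15231 + 7396) = 42386/(-7835) = 42386*(-1/7835) = -42386/7835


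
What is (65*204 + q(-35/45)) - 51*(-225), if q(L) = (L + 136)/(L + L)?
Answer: 345073/14 ≈ 24648.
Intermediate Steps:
q(L) = (136 + L)/(2*L) (q(L) = (136 + L)/((2*L)) = (136 + L)*(1/(2*L)) = (136 + L)/(2*L))
(65*204 + q(-35/45)) - 51*(-225) = (65*204 + (136 - 35/45)/(2*((-35/45)))) - 51*(-225) = (13260 + (136 - 35*1/45)/(2*((-35*1/45)))) + 11475 = (13260 + (136 - 7/9)/(2*(-7/9))) + 11475 = (13260 + (½)*(-9/7)*(1217/9)) + 11475 = (13260 - 1217/14) + 11475 = 184423/14 + 11475 = 345073/14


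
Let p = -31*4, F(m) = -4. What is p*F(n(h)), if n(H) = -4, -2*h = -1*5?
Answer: 496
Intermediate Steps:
h = 5/2 (h = -(-1)*5/2 = -½*(-5) = 5/2 ≈ 2.5000)
p = -124
p*F(n(h)) = -124*(-4) = 496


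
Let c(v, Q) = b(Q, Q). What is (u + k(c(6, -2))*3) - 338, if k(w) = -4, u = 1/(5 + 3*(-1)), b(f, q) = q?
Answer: -699/2 ≈ -349.50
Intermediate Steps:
c(v, Q) = Q
u = ½ (u = 1/(5 - 3) = 1/2 = ½ ≈ 0.50000)
(u + k(c(6, -2))*3) - 338 = (½ - 4*3) - 338 = (½ - 12) - 338 = -23/2 - 338 = -699/2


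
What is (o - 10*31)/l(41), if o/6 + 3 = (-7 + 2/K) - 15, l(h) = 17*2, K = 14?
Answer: -1607/119 ≈ -13.504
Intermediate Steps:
l(h) = 34
o = -1044/7 (o = -18 + 6*((-7 + 2/14) - 15) = -18 + 6*((-7 + 2*(1/14)) - 15) = -18 + 6*((-7 + ⅐) - 15) = -18 + 6*(-48/7 - 15) = -18 + 6*(-153/7) = -18 - 918/7 = -1044/7 ≈ -149.14)
(o - 10*31)/l(41) = (-1044/7 - 10*31)/34 = (-1044/7 - 310)*(1/34) = -3214/7*1/34 = -1607/119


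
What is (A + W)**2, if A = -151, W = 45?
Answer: 11236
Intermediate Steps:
(A + W)**2 = (-151 + 45)**2 = (-106)**2 = 11236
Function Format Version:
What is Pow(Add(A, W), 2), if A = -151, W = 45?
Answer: 11236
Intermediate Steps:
Pow(Add(A, W), 2) = Pow(Add(-151, 45), 2) = Pow(-106, 2) = 11236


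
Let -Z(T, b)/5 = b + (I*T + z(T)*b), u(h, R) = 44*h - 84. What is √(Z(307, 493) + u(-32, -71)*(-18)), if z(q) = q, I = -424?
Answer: 2*I*√20381 ≈ 285.52*I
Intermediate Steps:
u(h, R) = -84 + 44*h
Z(T, b) = -5*b + 2120*T - 5*T*b (Z(T, b) = -5*(b + (-424*T + T*b)) = -5*(b - 424*T + T*b) = -5*b + 2120*T - 5*T*b)
√(Z(307, 493) + u(-32, -71)*(-18)) = √((-5*493 + 2120*307 - 5*307*493) + (-84 + 44*(-32))*(-18)) = √((-2465 + 650840 - 756755) + (-84 - 1408)*(-18)) = √(-108380 - 1492*(-18)) = √(-108380 + 26856) = √(-81524) = 2*I*√20381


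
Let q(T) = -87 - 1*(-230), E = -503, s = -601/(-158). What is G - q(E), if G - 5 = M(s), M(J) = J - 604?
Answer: -116635/158 ≈ -738.20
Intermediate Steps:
s = 601/158 (s = -601*(-1/158) = 601/158 ≈ 3.8038)
M(J) = -604 + J
G = -94041/158 (G = 5 + (-604 + 601/158) = 5 - 94831/158 = -94041/158 ≈ -595.20)
q(T) = 143 (q(T) = -87 + 230 = 143)
G - q(E) = -94041/158 - 1*143 = -94041/158 - 143 = -116635/158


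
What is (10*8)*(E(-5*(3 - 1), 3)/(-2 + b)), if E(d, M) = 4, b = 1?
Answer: -320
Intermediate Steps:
(10*8)*(E(-5*(3 - 1), 3)/(-2 + b)) = (10*8)*(4/(-2 + 1)) = 80*(4/(-1)) = 80*(4*(-1)) = 80*(-4) = -320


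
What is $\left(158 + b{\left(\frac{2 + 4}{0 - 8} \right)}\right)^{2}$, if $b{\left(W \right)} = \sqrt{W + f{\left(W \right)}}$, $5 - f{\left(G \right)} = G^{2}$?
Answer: $\frac{\left(632 + \sqrt{59}\right)^{2}}{16} \approx 25575.0$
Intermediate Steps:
$f{\left(G \right)} = 5 - G^{2}$
$b{\left(W \right)} = \sqrt{5 + W - W^{2}}$ ($b{\left(W \right)} = \sqrt{W - \left(-5 + W^{2}\right)} = \sqrt{5 + W - W^{2}}$)
$\left(158 + b{\left(\frac{2 + 4}{0 - 8} \right)}\right)^{2} = \left(158 + \sqrt{5 + \frac{2 + 4}{0 - 8} - \left(\frac{2 + 4}{0 - 8}\right)^{2}}\right)^{2} = \left(158 + \sqrt{5 + \frac{6}{0 - 8} - \left(\frac{6}{0 - 8}\right)^{2}}\right)^{2} = \left(158 + \sqrt{5 + \frac{6}{-8} - \left(\frac{6}{-8}\right)^{2}}\right)^{2} = \left(158 + \sqrt{5 + 6 \left(- \frac{1}{8}\right) - \left(6 \left(- \frac{1}{8}\right)\right)^{2}}\right)^{2} = \left(158 + \sqrt{5 - \frac{3}{4} - \left(- \frac{3}{4}\right)^{2}}\right)^{2} = \left(158 + \sqrt{5 - \frac{3}{4} - \frac{9}{16}}\right)^{2} = \left(158 + \sqrt{\frac{59}{16}}\right)^{2} = \left(158 + \frac{\sqrt{59}}{4}\right)^{2}$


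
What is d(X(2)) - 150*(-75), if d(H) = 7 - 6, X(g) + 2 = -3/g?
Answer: 11251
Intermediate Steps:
X(g) = -2 - 3/g
d(H) = 1
d(X(2)) - 150*(-75) = 1 - 150*(-75) = 1 + 11250 = 11251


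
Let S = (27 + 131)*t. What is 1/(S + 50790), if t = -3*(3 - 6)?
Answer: 1/52212 ≈ 1.9153e-5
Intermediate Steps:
t = 9 (t = -3*(-3) = 9)
S = 1422 (S = (27 + 131)*9 = 158*9 = 1422)
1/(S + 50790) = 1/(1422 + 50790) = 1/52212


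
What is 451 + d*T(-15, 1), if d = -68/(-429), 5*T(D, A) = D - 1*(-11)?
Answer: 967123/2145 ≈ 450.87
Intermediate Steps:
T(D, A) = 11/5 + D/5 (T(D, A) = (D - 1*(-11))/5 = (D + 11)/5 = (11 + D)/5 = 11/5 + D/5)
d = 68/429 (d = -68*(-1/429) = 68/429 ≈ 0.15851)
451 + d*T(-15, 1) = 451 + 68*(11/5 + (⅕)*(-15))/429 = 451 + 68*(11/5 - 3)/429 = 451 + (68/429)*(-⅘) = 451 - 272/2145 = 967123/2145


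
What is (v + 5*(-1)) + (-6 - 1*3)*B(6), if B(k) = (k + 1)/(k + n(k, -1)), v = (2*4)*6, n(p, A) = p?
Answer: 151/4 ≈ 37.750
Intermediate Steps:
v = 48 (v = 8*6 = 48)
B(k) = (1 + k)/(2*k) (B(k) = (k + 1)/(k + k) = (1 + k)/((2*k)) = (1 + k)*(1/(2*k)) = (1 + k)/(2*k))
(v + 5*(-1)) + (-6 - 1*3)*B(6) = (48 + 5*(-1)) + (-6 - 1*3)*((½)*(1 + 6)/6) = (48 - 5) + (-6 - 3)*((½)*(⅙)*7) = 43 - 9*7/12 = 43 - 21/4 = 151/4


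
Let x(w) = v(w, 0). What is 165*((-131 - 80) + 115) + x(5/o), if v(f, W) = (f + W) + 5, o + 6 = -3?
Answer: -142520/9 ≈ -15836.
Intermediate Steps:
o = -9 (o = -6 - 3 = -9)
v(f, W) = 5 + W + f (v(f, W) = (W + f) + 5 = 5 + W + f)
x(w) = 5 + w (x(w) = 5 + 0 + w = 5 + w)
165*((-131 - 80) + 115) + x(5/o) = 165*((-131 - 80) + 115) + (5 + 5/(-9)) = 165*(-211 + 115) + (5 + 5*(-1/9)) = 165*(-96) + (5 - 5/9) = -15840 + 40/9 = -142520/9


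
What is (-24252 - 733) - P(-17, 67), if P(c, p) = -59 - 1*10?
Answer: -24916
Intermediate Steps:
P(c, p) = -69 (P(c, p) = -59 - 10 = -69)
(-24252 - 733) - P(-17, 67) = (-24252 - 733) - 1*(-69) = -24985 + 69 = -24916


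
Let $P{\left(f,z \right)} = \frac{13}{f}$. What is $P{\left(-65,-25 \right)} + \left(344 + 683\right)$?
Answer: $\frac{5134}{5} \approx 1026.8$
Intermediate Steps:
$P{\left(-65,-25 \right)} + \left(344 + 683\right) = \frac{13}{-65} + \left(344 + 683\right) = 13 \left(- \frac{1}{65}\right) + 1027 = - \frac{1}{5} + 1027 = \frac{5134}{5}$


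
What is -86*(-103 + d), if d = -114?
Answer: 18662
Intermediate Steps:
-86*(-103 + d) = -86*(-103 - 114) = -86*(-217) = 18662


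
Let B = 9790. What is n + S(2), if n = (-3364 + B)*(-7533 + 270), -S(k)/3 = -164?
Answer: -46671546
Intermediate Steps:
S(k) = 492 (S(k) = -3*(-164) = 492)
n = -46672038 (n = (-3364 + 9790)*(-7533 + 270) = 6426*(-7263) = -46672038)
n + S(2) = -46672038 + 492 = -46671546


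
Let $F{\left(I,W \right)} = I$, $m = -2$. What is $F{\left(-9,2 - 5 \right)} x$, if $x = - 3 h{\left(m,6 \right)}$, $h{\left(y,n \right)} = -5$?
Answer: $-135$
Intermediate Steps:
$x = 15$ ($x = \left(-3\right) \left(-5\right) = 15$)
$F{\left(-9,2 - 5 \right)} x = \left(-9\right) 15 = -135$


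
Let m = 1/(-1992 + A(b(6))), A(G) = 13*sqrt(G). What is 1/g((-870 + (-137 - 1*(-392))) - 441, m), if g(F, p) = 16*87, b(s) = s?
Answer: 1/1392 ≈ 0.00071839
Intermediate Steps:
m = 1/(-1992 + 13*sqrt(6)) ≈ -0.00051016
g(F, p) = 1392
1/g((-870 + (-137 - 1*(-392))) - 441, m) = 1/1392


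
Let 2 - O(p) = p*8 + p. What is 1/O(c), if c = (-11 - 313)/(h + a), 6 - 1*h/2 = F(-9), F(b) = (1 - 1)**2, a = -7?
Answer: 5/2926 ≈ 0.0017088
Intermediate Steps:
F(b) = 0 (F(b) = 0**2 = 0)
h = 12 (h = 12 - 2*0 = 12 + 0 = 12)
c = -324/5 (c = (-11 - 313)/(12 - 7) = -324/5 ≈ -64.800)
O(p) = 2 - 9*p (O(p) = 2 - (p*8 + p) = 2 - (8*p + p) = 2 - 9*p)
1/O(c) = 1/(2 - 9*(-324/5)) = 1/(2 + 2916/5) = 1/(2926/5) = 5/2926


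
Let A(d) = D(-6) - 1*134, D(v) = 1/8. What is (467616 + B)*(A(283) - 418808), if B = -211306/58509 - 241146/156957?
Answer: -109032952902229736885/556569522 ≈ -1.9590e+11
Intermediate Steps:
D(v) = ⅛ (D(v) = 1*(⅛) = ⅛)
A(d) = -1071/8 (A(d) = ⅛ - 1*134 = ⅛ - 134 = -1071/8)
B = -15758389052/3061132371 (B = -211306*1/58509 - 241146*1/156957 = -211306/58509 - 80382/52319 = -15758389052/3061132371 ≈ -5.1479)
(467616 + B)*(A(283) - 418808) = (467616 - 15758389052/3061132371)*(-1071/8 - 418808) = (1431418716408484/3061132371)*(-3351535/8) = -109032952902229736885/556569522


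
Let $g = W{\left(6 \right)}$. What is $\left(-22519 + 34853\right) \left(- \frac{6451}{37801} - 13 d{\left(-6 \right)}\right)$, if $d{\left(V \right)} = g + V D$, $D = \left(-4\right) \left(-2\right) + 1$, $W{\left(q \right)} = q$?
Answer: $\frac{290852654582}{37801} \approx 7.6943 \cdot 10^{6}$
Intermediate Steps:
$g = 6$
$D = 9$ ($D = 8 + 1 = 9$)
$d{\left(V \right)} = 6 + 9 V$ ($d{\left(V \right)} = 6 + V 9 = 6 + 9 V$)
$\left(-22519 + 34853\right) \left(- \frac{6451}{37801} - 13 d{\left(-6 \right)}\right) = \left(-22519 + 34853\right) \left(- \frac{6451}{37801} - 13 \left(6 + 9 \left(-6\right)\right)\right) = 12334 \left(\left(-6451\right) \frac{1}{37801} - 13 \left(6 - 54\right)\right) = 12334 \left(- \frac{6451}{37801} - -624\right) = 12334 \left(- \frac{6451}{37801} + 624\right) = 12334 \cdot \frac{23581373}{37801} = \frac{290852654582}{37801}$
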